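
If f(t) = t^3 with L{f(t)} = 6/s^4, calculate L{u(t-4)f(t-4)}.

Time shift theorem: L{u(t-a)f(t-a)} = e^(-as)F(s). Here a=4, F(s) = 6/s^4, so L{u(t-4)f(t-4)} = e^(-4s)·6/s^4

Final answer: e^(-4s)·6/s^4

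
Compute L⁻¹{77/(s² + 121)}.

This is the form c·a/(s² + a²) with a = 11, c = 7. L⁻¹ = 7·sin(11t)

Final answer: 7·sin(11t)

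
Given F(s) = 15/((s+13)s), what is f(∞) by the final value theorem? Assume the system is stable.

f(∞) = lim_{s→0} sF(s) = lim_{s→0} 15/(s+13) = 15/13

Final answer: 15/13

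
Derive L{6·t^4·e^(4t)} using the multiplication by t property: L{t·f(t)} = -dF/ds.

Using L{t^n·e^(at)} = n!/(s-a)^(n+1), L{t^4·e^(4t)} = 24/(s-4)^5, so L{6·t^4·e^(4t)} = 6·24/(s-4)^5 = 144/(s-4)^5

Final answer: 144/(s-4)^5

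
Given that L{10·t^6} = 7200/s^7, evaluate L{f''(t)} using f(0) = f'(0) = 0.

L{f''(t)} = s²F(s) - sf(0) - f'(0) = s²·7200/s^7 - 0 - 0 = 7200/s^5

Final answer: 7200/s^5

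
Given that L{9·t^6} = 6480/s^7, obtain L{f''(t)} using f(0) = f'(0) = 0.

L{f''(t)} = s²F(s) - sf(0) - f'(0) = s²·6480/s^7 - 0 - 0 = 6480/s^5

Final answer: 6480/s^5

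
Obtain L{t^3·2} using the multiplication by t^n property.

L{2} = 2/s. d^1/ds^1[1/s] = -1/s². d^2/ds^2[1/s] = 2/s^3. d^3/ds^3[1/s] = -6/s^4. So L{t^3} = (-1)^{3}·-6/s^4 = 6/s^4. Then L{t^3·2} = 2·6/s^4 = 12/s^4

Final answer: 12/s^4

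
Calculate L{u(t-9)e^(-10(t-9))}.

u(t-a)f(t-a) with f(t)=e^(-10t). L{e^(-10t)} = 1/(s+10). By time shift: e^(-9s)/(s+10)

Final answer: e^(-9s)/(s+10)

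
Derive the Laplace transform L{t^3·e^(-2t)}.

L{t^n·e^(at)} = n!/(s-a)^(n+1), so L{t^3·e^(-2t)} = 6/(s+2)^4

Final answer: 6/(s+2)^4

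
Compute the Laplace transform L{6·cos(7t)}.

L{cos(ωt)} = s/(s² + ω²), so L{cos(7t)} = s/(s² + 49). Then L{6·cos(7t)} = 6·s/(s² + 49) = 6s/(s² + 49)

Final answer: 6s/(s² + 49)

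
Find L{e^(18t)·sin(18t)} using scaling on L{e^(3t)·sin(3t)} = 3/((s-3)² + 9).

Scaling with a=6: L{e^(18t)·sin(18t)} = (1/6) · 3/((s/6-3)² + 9). Simplifying: 18/((s-18)² + 324)

Final answer: 18/((s-18)² + 324)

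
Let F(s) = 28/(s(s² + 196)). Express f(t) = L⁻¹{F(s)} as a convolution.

28/(s(s² + 196)) = (1/s)·(28/(s² + 196)) = L{1}·L{2·sin(14t)}. So f(t) = 1*(2·sin(14t)) = ∫₀ᵗ 2·sin(14τ) dτ

Final answer: ∫₀ᵗ 2·sin(14τ) dτ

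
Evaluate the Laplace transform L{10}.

L{10} = 10 · L{1} = 10/s

Final answer: 10/s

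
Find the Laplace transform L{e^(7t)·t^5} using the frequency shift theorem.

L{e^(at)·t^n} = n!/(s-a)^(n+1), so L{e^(7t)·t^5} = 120/(s-7)^6

Final answer: 120/(s-7)^6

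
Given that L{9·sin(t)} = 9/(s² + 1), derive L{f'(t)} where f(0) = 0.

L{f'(t)} = s·F(s) - f(0) = s·9/(s² + 1) - 0 = 9s/(s² + 1)

Final answer: 9s/(s² + 1)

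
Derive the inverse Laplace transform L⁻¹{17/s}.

L⁻¹{c/s} = c, so L⁻¹{17/s} = 17

Final answer: 17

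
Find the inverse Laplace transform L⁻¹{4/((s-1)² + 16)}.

Using frequency shift, L⁻¹{4/((s-1)² + 16)} = e^t·sin(4t)

Final answer: e^t·sin(4t)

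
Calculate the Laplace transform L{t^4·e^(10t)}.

L{t^n·e^(at)} = n!/(s-a)^(n+1), so L{t^4·e^(10t)} = 24/(s-10)^5

Final answer: 24/(s-10)^5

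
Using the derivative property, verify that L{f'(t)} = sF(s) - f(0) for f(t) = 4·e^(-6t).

f'(t) = -24e^(-6t). Direct: L{f'(t)} = -24/(s+6). Property: s·4/(s+6) - 4 = (4s - 4(s+6))/(s+6) = -24/(s+6). ✓

Final answer: -24/(s+6)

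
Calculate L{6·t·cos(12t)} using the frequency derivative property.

L{cos(12t)} = s/(s² + 144). Derivative: d/ds[s/(s² + 144)] = [(s² + 144) - s·2s]/(s² + 144)² = (144 - s²)/(s² + 144)². So L{t·cos(12t)} = -F'(s) = (s² - 144)/(s² + 144)². Then L{6·t·cos(12t)} = 6·(s² - 144)/(s² + 144)²

Final answer: 6·(s² - 144)/(s² + 144)²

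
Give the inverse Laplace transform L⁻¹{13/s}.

L⁻¹{c/s} = c, so L⁻¹{13/s} = 13

Final answer: 13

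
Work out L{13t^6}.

L{t^n} = n!/s^(n+1). So L{13t^6} = 13·6!/s^7 = 9360/s^7

Final answer: 9360/s^7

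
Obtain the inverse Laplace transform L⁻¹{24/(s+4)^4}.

L⁻¹{n!/(s-a)^(n+1)} = t^n·e^(at) with n=3, a=-4. So L⁻¹{6/(s+4)^4} = t^3·e^(-4t), and L⁻¹{24/(s+4)^4} = (24/6)·t^3·e^(-4t) = 4·t^3·e^(-4t)

Final answer: 4·t^3·e^(-4t)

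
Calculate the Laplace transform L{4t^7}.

L{4t^7} = 4 · L{t^7} = 4 · 5040/s^8 = 20160/s^8

Final answer: 20160/s^8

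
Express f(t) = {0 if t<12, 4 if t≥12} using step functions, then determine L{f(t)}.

f(t) = 4·u(t-12). L{u(t-12)} = e^(-12s)/s, so L{f(t)} = 4·e^(-12s)/s

Final answer: 4·e^(-12s)/s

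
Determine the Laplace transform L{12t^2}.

L{12t^2} = 12 · L{t^2} = 12 · 2/s^3 = 24/s^3

Final answer: 24/s^3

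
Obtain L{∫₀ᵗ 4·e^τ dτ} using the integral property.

L{∫₀ᵗ f(τ)dτ} = F(s)/s with F(s) = 4/(s-1), so L{∫₀ᵗ 4·e^τ dτ} = 4/(s(s-1))

Final answer: 4/(s(s-1))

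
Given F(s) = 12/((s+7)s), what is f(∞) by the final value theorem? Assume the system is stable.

f(∞) = lim_{s→0} sF(s) = lim_{s→0} 12/(s+7) = 12/7

Final answer: 12/7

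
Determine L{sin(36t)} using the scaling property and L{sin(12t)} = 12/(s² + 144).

Using L{f(at)} = (1/a)F(s/a) with a=3: L{sin(36t)} = (1/3) · 12/((s/3)² + 144) = (1/3) · 12·9/(s² + 1296) = 36/(s² + 1296)

Final answer: 36/(s² + 1296)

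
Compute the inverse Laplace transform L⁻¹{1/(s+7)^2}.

L⁻¹{n!/(s-a)^(n+1)} = t^n·e^(at), so L⁻¹{1/(s+7)^2} = t·e^(-7t)

Final answer: t·e^(-7t)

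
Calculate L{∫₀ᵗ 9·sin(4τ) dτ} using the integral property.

L{∫₀ᵗ f(τ)dτ} = F(s)/s with F(s) = 36/(s² + 16), so the result is (36/(s² + 16))/s = 36/(s(s² + 16))

Final answer: 36/(s(s² + 16))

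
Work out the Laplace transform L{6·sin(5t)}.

L{sin(ωt)} = ω/(s² + ω²), so L{sin(5t)} = 5/(s² + 25). Then L{6·sin(5t)} = 6·5/(s² + 25) = 30/(s² + 25)

Final answer: 30/(s² + 25)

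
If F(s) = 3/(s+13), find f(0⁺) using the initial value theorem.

f(0⁺) = lim_{s→∞} s·3/(s+13) = lim_{s→∞} 3s/(s+13) = 3

Final answer: 3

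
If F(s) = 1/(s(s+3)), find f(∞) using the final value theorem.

f(∞) = lim_{s→0} s·1/(s(s+3)) = lim_{s→0} 1/(s+3) = 1/3 = 1/3

Final answer: 1/3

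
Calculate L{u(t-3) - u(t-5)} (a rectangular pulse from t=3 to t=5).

L{u(t-a)} = e^(-as)/s. L{u(t-3) - u(t-5)} = (e^(-3s) - e^(-5s))/s

Final answer: (e^(-3s) - e^(-5s))/s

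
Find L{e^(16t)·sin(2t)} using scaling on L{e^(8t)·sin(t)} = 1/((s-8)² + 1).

Scaling with a=2: L{e^(16t)·sin(2t)} = (1/2) · 1/((s/2-8)² + 1). Simplifying: 2/((s-16)² + 4)

Final answer: 2/((s-16)² + 4)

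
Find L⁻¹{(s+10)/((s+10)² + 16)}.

Using frequency shift: L⁻¹{(s-a)/((s-a)² + b²)} = e^(at)cos(bt). Here a=-10, b=4

Final answer: e^(-10t)·cos(4t)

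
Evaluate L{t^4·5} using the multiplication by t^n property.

L{5} = 5/s. d^1/ds^1[1/s] = -1/s². d^2/ds^2[1/s] = 2/s^3. d^3/ds^3[1/s] = -6/s^4. d^4/ds^4[1/s] = 24/s^5. So L{t^4} = (-1)^{4}·24/s^5 = 24/s^5. Then L{t^4·5} = 5·24/s^5 = 120/s^5

Final answer: 120/s^5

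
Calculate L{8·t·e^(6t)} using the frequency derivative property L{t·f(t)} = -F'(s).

L{e^(6t)} = 1/(s-6). By frequency derivative: L{t·e^(6t)} = -d/ds[1/(s-6)] = -(-1)/(s-6)² = 1/(s-6)². Then L{8·t·e^(6t)} = 8·1/(s-6)² = 8/(s-6)²

Final answer: 8/(s-6)²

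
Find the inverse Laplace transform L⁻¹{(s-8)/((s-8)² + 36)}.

Using frequency shift, L⁻¹{(s-8)/((s-8)² + 36)} = e^(8t)·cos(6t)

Final answer: e^(8t)·cos(6t)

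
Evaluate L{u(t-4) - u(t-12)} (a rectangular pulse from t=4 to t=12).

L{u(t-a)} = e^(-as)/s. L{u(t-4) - u(t-12)} = (e^(-4s) - e^(-12s))/s

Final answer: (e^(-4s) - e^(-12s))/s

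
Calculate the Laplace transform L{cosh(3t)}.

L{cosh(ωt)} = s/(s² - ω²), so L{cosh(3t)} = s/(s² - 9)

Final answer: s/(s² - 9)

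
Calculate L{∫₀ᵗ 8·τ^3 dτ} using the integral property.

L{∫₀ᵗ f(τ)dτ} = F(s)/s with f(t) = 8t^3. F(s) = 48/s^4, so L{∫₀ᵗ 8·τ^3 dτ} = (48/s^4)/s = 48/s^5. (Check: ∫₀ᵗ 8·τ^3 dτ = 8t^4/4.)

Final answer: 48/s^5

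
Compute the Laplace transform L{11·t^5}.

L{t^n} = n!/s^(n+1), so L{t^5} = 120/s^6. Then L{11·t^5} = 11·120/s^6 = 1320/s^6

Final answer: 1320/s^6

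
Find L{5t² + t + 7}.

L{5t² + t + 7} = 5·2/s³ + 1/s² + 7/s = 10/s³ + 1/s² + 7/s

Final answer: 10/s³ + 1/s² + 7/s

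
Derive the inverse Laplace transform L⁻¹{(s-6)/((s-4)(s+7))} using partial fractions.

Using partial fractions, f(t) = (-2e^(4t) + 13e^(-7t))/11

Final answer: (-2e^(4t) + 13e^(-7t))/11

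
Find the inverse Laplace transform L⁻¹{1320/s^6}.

L⁻¹{n!/s^(n+1)} = t^n with n=5. So L⁻¹{120/s^6} = t^5, and L⁻¹{1320/s^6} = (1320/120)·t^5 = 11·t^5

Final answer: 11·t^5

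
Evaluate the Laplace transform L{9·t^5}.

L{t^n} = n!/s^(n+1), so L{t^5} = 120/s^6. Then L{9·t^5} = 9·120/s^6 = 1080/s^6

Final answer: 1080/s^6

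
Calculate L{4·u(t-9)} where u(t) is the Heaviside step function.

L{u(t-a)} = e^(-as)/s. Here a=9, so L{u(t-9)} = e^(-9s)/s, and L{4·u(t-9)} = 4·e^(-9s)/s

Final answer: 4·e^(-9s)/s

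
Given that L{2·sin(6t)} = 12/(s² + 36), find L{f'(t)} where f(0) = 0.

L{f'(t)} = s·F(s) - f(0) = s·12/(s² + 36) - 0 = 12s/(s² + 36)

Final answer: 12s/(s² + 36)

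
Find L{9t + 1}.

L{9t + 1} = 9·L{t} + L{1} = 9/s² + 1/s

Final answer: 9/s² + 1/s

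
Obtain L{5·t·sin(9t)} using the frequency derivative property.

L{sin(9t)} = 9/(s² + 81). By L{t·f(t)} = -F'(s): -d/ds[9/(s² + 81)] = -(9)·(-2s)/(s² + 81)² = 18s/(s² + 81)². Then L{5·t·sin(9t)} = 5·18s/(s² + 81)² = 90s/(s² + 81)²

Final answer: 90s/(s² + 81)²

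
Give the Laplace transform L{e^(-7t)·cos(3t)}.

L{e^(at)·cos(ωt)} = (s-a)/((s-a)² + ω²), so L{e^(-7t)·cos(3t)} = (s+7)/((s+7)² + 9)

Final answer: (s+7)/((s+7)² + 9)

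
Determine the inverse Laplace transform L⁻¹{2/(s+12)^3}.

L⁻¹{n!/(s-a)^(n+1)} = t^n·e^(at), so L⁻¹{2/(s+12)^3} = t^2·e^(-12t)

Final answer: t^2·e^(-12t)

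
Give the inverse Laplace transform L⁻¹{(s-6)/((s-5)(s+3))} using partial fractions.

Using partial fractions, f(t) = (-e^(5t) + 9e^(-3t))/8

Final answer: (-e^(5t) + 9e^(-3t))/8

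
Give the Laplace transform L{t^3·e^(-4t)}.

L{t^n·e^(at)} = n!/(s-a)^(n+1), so L{t^3·e^(-4t)} = 6/(s+4)^4

Final answer: 6/(s+4)^4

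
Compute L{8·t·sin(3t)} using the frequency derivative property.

L{sin(3t)} = 3/(s² + 9). By L{t·f(t)} = -F'(s): -d/ds[3/(s² + 9)] = -(3)·(-2s)/(s² + 9)² = 6s/(s² + 9)². Then L{8·t·sin(3t)} = 8·6s/(s² + 9)² = 48s/(s² + 9)²

Final answer: 48s/(s² + 9)²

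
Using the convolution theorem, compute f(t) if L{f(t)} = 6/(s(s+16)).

6/(s(s+16)) = (6/s)·(1/(s+16)) = L{6}·L{e^(-16t)}. By convolution, f(t) = 6*e^(-16t) = ∫₀ᵗ 6·e^(-16τ) dτ = 6·(1 - e^(-16t))/16

Final answer: 6·(1 - e^(-16t))/16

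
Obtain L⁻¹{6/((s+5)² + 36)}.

Form: b/((s-a)² + b²) → e^(at)sin(bt). With a=-5, b=6

Final answer: e^(-5t)·sin(6t)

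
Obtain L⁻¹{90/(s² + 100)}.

This is the form c·a/(s² + a²) with a = 10, c = 9. L⁻¹ = 9·sin(10t)

Final answer: 9·sin(10t)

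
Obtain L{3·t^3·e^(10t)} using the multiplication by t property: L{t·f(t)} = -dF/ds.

Using L{t^n·e^(at)} = n!/(s-a)^(n+1), L{t^3·e^(10t)} = 6/(s-10)^4, so L{3·t^3·e^(10t)} = 3·6/(s-10)^4 = 18/(s-10)^4

Final answer: 18/(s-10)^4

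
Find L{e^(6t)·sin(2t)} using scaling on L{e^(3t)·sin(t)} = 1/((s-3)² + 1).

Scaling with a=2: L{e^(6t)·sin(2t)} = (1/2) · 1/((s/2-3)² + 1). Simplifying: 2/((s-6)² + 4)

Final answer: 2/((s-6)² + 4)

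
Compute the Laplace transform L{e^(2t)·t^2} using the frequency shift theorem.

L{e^(at)·t^n} = n!/(s-a)^(n+1), so L{e^(2t)·t^2} = 2/(s-2)^3

Final answer: 2/(s-2)^3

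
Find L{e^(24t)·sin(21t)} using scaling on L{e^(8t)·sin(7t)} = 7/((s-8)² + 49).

Scaling with a=3: L{e^(24t)·sin(21t)} = (1/3) · 7/((s/3-8)² + 49). Simplifying: 21/((s-24)² + 441)

Final answer: 21/((s-24)² + 441)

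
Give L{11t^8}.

L{t^n} = n!/s^(n+1). So L{11t^8} = 11·8!/s^9 = 443520/s^9

Final answer: 443520/s^9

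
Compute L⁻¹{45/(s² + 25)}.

This is the form c·a/(s² + a²) with a = 5, c = 9. L⁻¹ = 9·sin(5t)

Final answer: 9·sin(5t)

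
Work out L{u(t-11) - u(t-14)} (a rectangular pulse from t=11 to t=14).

L{u(t-a)} = e^(-as)/s. L{u(t-11) - u(t-14)} = (e^(-11s) - e^(-14s))/s

Final answer: (e^(-11s) - e^(-14s))/s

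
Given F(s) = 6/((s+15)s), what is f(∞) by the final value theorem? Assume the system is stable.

f(∞) = lim_{s→0} sF(s) = lim_{s→0} 6/(s+15) = 2/5

Final answer: 2/5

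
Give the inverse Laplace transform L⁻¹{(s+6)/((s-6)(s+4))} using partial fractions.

Using partial fractions, f(t) = (12e^(6t) - 2e^(-4t))/10

Final answer: (12e^(6t) - 2e^(-4t))/10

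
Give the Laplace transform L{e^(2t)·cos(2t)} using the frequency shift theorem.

Frequency shift: L{e^(at)f(t)} = F(s-a). L{e^(2t)·cos(2t)} = (s-2)/((s-2)² + 4)

Final answer: (s-2)/((s-2)² + 4)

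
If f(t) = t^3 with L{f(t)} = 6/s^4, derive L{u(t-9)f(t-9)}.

Time shift theorem: L{u(t-a)f(t-a)} = e^(-as)F(s). Here a=9, F(s) = 6/s^4, so L{u(t-9)f(t-9)} = e^(-9s)·6/s^4

Final answer: e^(-9s)·6/s^4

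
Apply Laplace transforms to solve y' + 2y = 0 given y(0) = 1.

L{y'} + 2L{y} = 0. sY - 1 + 2Y = 0. Y(s+2) = 1. Y = 1/(s+2)

Final answer: y(t) = e^(-2t)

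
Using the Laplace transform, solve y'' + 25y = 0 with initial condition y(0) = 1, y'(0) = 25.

L{y''} + 25L{y} = 0. s²Y - s - 25 + 25Y = 0. Y(s² + 25) = s + 25. Y = (s + 25)/(s² + 25). Inverting: y(t) = cos(5t) + 5sin(5t)

Final answer: y(t) = cos(5t) + 5sin(5t)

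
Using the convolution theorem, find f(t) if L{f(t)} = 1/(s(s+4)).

1/(s(s+4)) = (1/s)·(1/(s+4)) = L{1}·L{e^(-4t)}. By convolution, f(t) = 1*e^(-4t) = ∫₀ᵗ 1·e^(-4τ) dτ = (1 - e^(-4t))/4

Final answer: (1 - e^(-4t))/4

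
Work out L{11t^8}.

L{t^n} = n!/s^(n+1). So L{11t^8} = 11·8!/s^9 = 443520/s^9

Final answer: 443520/s^9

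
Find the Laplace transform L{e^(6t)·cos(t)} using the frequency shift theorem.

Frequency shift: L{e^(at)f(t)} = F(s-a). L{e^(6t)·cos(t)} = (s-6)/((s-6)² + 1)

Final answer: (s-6)/((s-6)² + 1)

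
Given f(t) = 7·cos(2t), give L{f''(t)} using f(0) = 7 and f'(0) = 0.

F(s) = 7s/(s² + 4). L{f''(t)} = s²F(s) - sf(0) - f'(0) = 7s³/(s² + 4) - 7s = (7s³ - 7s(s² + 4))/(s² + 4) = -28s/(s² + 4)

Final answer: -28s/(s² + 4)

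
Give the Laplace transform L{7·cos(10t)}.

L{cos(ωt)} = s/(s² + ω²), so L{cos(10t)} = s/(s² + 100). Then L{7·cos(10t)} = 7·s/(s² + 100) = 7s/(s² + 100)

Final answer: 7s/(s² + 100)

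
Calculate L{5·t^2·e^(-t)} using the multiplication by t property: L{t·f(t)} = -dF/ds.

Using L{t^n·e^(at)} = n!/(s-a)^(n+1), L{t^2·e^(-t)} = 2/(s+1)^3, so L{5·t^2·e^(-t)} = 5·2/(s+1)^3 = 10/(s+1)^3

Final answer: 10/(s+1)^3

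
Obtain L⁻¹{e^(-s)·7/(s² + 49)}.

L⁻¹{7/(s² + 49)} = sin(7t). By the time shift theorem, L⁻¹{e^(-as)F(s)} = u(t-a)f(t-a) with a=1, so L⁻¹{e^(-s)·7/(s² + 49)} = u(t-1)·sin(7(t-1))

Final answer: u(t-1)·sin(7(t-1))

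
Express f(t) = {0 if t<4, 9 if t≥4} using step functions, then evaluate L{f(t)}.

f(t) = 9·u(t-4). L{u(t-4)} = e^(-4s)/s, so L{f(t)} = 9·e^(-4s)/s

Final answer: 9·e^(-4s)/s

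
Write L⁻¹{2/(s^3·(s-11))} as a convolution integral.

2/(s^3·(s-11)) = (2/s^3)·(1/(s-11)) = L{t^2}·L{e^(11t)}. So f(t) = t^2*e^(11t) = ∫₀ᵗ τ^2·e^(11(t-τ)) dτ

Final answer: ∫₀ᵗ τ^2·e^(11(t-τ)) dτ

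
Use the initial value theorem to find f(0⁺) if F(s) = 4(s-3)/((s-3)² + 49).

f(0⁺) = lim_{s→∞} sF(s) = lim_{s→∞} 4s(s-3)/((s-3)² + 49) = 4

Final answer: 4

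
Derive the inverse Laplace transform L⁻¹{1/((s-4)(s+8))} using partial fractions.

Decompose: A/(s-4) + B/(s+8). A = 1/12, B = -1/12. f(t) = (e^(4t) - e^(-8t))/12

Final answer: (e^(4t) - e^(-8t))/12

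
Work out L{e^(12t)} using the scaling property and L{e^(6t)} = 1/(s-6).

Using L{f(at)} = (1/a)F(s/a) with a=2 and f(t) = e^(6t): L{e^(12t)} = (1/2) · 1/((s/2)-6) = (1/2) · 2/(s-12) = 1/(s-12)

Final answer: 1/(s-12)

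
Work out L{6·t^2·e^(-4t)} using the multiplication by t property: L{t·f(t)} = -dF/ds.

Using L{t^n·e^(at)} = n!/(s-a)^(n+1), L{t^2·e^(-4t)} = 2/(s+4)^3, so L{6·t^2·e^(-4t)} = 6·2/(s+4)^3 = 12/(s+4)^3

Final answer: 12/(s+4)^3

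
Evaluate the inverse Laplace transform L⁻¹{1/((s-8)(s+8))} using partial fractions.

Decompose: A/(s-8) + B/(s+8). A = 1/16, B = -1/16. f(t) = (e^(8t) - e^(-8t))/16

Final answer: (e^(8t) - e^(-8t))/16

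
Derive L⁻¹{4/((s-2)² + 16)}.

Form: b/((s-a)² + b²) → e^(at)sin(bt). With a=2, b=4

Final answer: e^(2t)·sin(4t)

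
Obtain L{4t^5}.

L{t^n} = n!/s^(n+1). So L{4t^5} = 4·5!/s^6 = 480/s^6

Final answer: 480/s^6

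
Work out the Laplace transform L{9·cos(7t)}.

L{cos(ωt)} = s/(s² + ω²), so L{cos(7t)} = s/(s² + 49). Then L{9·cos(7t)} = 9·s/(s² + 49) = 9s/(s² + 49)

Final answer: 9s/(s² + 49)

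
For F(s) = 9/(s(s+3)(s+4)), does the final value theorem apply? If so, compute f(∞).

Poles of sF(s) = 9/((s+3)(s+4)) are at s = -3 and s = -4, both in the left half-plane. Theorem applies. f(∞) = lim_{s→0} sF(s) = 9/(3·4) = 3/4

Final answer: 3/4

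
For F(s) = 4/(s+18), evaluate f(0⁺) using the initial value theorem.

f(0⁺) = lim_{s→∞} s·4/(s+18) = lim_{s→∞} 4s/(s+18) = 4

Final answer: 4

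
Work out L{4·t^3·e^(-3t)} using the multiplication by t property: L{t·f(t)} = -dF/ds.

Using L{t^n·e^(at)} = n!/(s-a)^(n+1), L{t^3·e^(-3t)} = 6/(s+3)^4, so L{4·t^3·e^(-3t)} = 4·6/(s+3)^4 = 24/(s+3)^4

Final answer: 24/(s+3)^4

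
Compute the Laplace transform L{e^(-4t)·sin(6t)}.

L{e^(at)·sin(ωt)} = ω/((s-a)² + ω²), so L{e^(-4t)·sin(6t)} = 6/((s+4)² + 36)

Final answer: 6/((s+4)² + 36)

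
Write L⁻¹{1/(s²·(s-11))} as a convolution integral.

1/(s²·(s-11)) = (1/s^2)·(1/(s-11)) = L{t}·L{e^(11t)}. So f(t) = t*e^(11t) = ∫₀ᵗ τ·e^(11(t-τ)) dτ

Final answer: ∫₀ᵗ τ·e^(11(t-τ)) dτ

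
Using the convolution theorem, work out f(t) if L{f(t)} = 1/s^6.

1/s^6 = (1/s)·(1/s^5) = L{1}·L{t^4/24}. By convolution, f(t) = 1*t^4/24 = ∫₀ᵗ 1·τ^4/24 dτ = t^5/120

Final answer: t^5/120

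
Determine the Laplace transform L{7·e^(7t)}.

L{e^(at)} = 1/(s-a), so L{e^(7t)} = 1/(s-7). Then L{7·e^(7t)} = 7/(s-7)

Final answer: 7/(s-7)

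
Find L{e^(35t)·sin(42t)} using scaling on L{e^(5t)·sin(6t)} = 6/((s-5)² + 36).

Scaling with a=7: L{e^(35t)·sin(42t)} = (1/7) · 6/((s/7-5)² + 36). Simplifying: 42/((s-35)² + 1764)

Final answer: 42/((s-35)² + 1764)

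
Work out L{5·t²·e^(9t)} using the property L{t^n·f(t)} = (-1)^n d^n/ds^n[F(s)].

L{e^(9t)} = 1/(s-9). d/ds[1/(s-9)] = -1/(s-9)². d²/ds²[1/(s-9)] = 2/(s-9)³. So L{t²·e^(9t)} = (-1)² · 2/(s-9)³ = 2/(s-9)³. Then L{5·t²·e^(9t)} = 5·2/(s-9)³ = 10/(s-9)³

Final answer: 10/(s-9)³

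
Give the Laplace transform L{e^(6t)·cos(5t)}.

L{e^(at)·cos(ωt)} = (s-a)/((s-a)² + ω²), so L{e^(6t)·cos(5t)} = (s-6)/((s-6)² + 25)

Final answer: (s-6)/((s-6)² + 25)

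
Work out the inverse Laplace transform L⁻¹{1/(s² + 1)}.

L⁻¹{1/(s² + 1)} = sin(t)

Final answer: sin(t)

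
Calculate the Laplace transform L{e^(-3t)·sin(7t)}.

L{e^(at)·sin(ωt)} = ω/((s-a)² + ω²), so L{e^(-3t)·sin(7t)} = 7/((s+3)² + 49)

Final answer: 7/((s+3)² + 49)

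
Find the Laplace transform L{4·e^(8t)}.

L{e^(at)} = 1/(s-a), so L{e^(8t)} = 1/(s-8). Then L{4·e^(8t)} = 4/(s-8)

Final answer: 4/(s-8)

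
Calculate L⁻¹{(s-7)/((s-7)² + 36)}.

Using frequency shift: L⁻¹{(s-a)/((s-a)² + b²)} = e^(at)cos(bt). Here a=7, b=6

Final answer: e^(7t)·cos(6t)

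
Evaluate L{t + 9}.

L{t + 9} = L{t} + 9·L{1} = 1/s² + 9/s

Final answer: 1/s² + 9/s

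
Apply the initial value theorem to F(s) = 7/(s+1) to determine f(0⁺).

f(0⁺) = lim_{s→∞} s·7/(s+1) = lim_{s→∞} 7s/(s+1) = 7

Final answer: 7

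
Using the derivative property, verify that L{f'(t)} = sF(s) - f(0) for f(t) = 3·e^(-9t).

f'(t) = -27e^(-9t). Direct: L{f'(t)} = -27/(s+9). Property: s·3/(s+9) - 3 = (3s - 3(s+9))/(s+9) = -27/(s+9). ✓

Final answer: -27/(s+9)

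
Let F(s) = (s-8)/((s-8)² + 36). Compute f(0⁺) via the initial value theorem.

f(0⁺) = lim_{s→∞} sF(s) = lim_{s→∞} s(s-8)/((s-8)² + 36) = 1

Final answer: 1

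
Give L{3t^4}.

L{t^n} = n!/s^(n+1). So L{3t^4} = 3·4!/s^5 = 72/s^5

Final answer: 72/s^5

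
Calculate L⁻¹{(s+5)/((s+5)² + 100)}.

Using frequency shift: L⁻¹{(s-a)/((s-a)² + b²)} = e^(at)cos(bt). Here a=-5, b=10

Final answer: e^(-5t)·cos(10t)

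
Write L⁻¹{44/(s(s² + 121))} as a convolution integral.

44/(s(s² + 121)) = (1/s)·(44/(s² + 121)) = L{1}·L{4·sin(11t)}. So f(t) = 1*(4·sin(11t)) = ∫₀ᵗ 4·sin(11τ) dτ

Final answer: ∫₀ᵗ 4·sin(11τ) dτ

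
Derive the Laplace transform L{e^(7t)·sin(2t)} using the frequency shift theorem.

Frequency shift: L{e^(at)f(t)} = F(s-a). L{e^(7t)·sin(2t)} = 2/((s-7)² + 4)

Final answer: 2/((s-7)² + 4)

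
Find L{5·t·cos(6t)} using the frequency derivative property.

L{cos(6t)} = s/(s² + 36). Derivative: d/ds[s/(s² + 36)] = [(s² + 36) - s·2s]/(s² + 36)² = (36 - s²)/(s² + 36)². So L{t·cos(6t)} = -F'(s) = (s² - 36)/(s² + 36)². Then L{5·t·cos(6t)} = 5·(s² - 36)/(s² + 36)²

Final answer: 5·(s² - 36)/(s² + 36)²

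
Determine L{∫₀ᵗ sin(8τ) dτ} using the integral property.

L{∫₀ᵗ f(τ)dτ} = F(s)/s with F(s) = 8/(s² + 64), so the result is (8/(s² + 64))/s = 8/(s(s² + 64))

Final answer: 8/(s(s² + 64))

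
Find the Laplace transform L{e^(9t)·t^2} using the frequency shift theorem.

L{e^(at)·t^n} = n!/(s-a)^(n+1), so L{e^(9t)·t^2} = 2/(s-9)^3

Final answer: 2/(s-9)^3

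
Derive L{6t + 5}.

L{6t + 5} = 6·L{t} + 5·L{1} = 6/s² + 5/s

Final answer: 6/s² + 5/s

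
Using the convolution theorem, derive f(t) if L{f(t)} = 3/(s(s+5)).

3/(s(s+5)) = (3/s)·(1/(s+5)) = L{3}·L{e^(-5t)}. By convolution, f(t) = 3*e^(-5t) = ∫₀ᵗ 3·e^(-5τ) dτ = 3·(1 - e^(-5t))/5

Final answer: 3·(1 - e^(-5t))/5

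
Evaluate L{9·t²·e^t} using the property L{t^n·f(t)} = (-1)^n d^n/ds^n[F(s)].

L{e^t} = 1/(s-1). d/ds[1/(s-1)] = -1/(s-1)². d²/ds²[1/(s-1)] = 2/(s-1)³. So L{t²·e^t} = (-1)² · 2/(s-1)³ = 2/(s-1)³. Then L{9·t²·e^t} = 9·2/(s-1)³ = 18/(s-1)³

Final answer: 18/(s-1)³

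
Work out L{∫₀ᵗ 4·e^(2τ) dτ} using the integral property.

L{∫₀ᵗ f(τ)dτ} = F(s)/s with F(s) = 4/(s-2), so L{∫₀ᵗ 4·e^(2τ) dτ} = 4/(s(s-2))

Final answer: 4/(s(s-2))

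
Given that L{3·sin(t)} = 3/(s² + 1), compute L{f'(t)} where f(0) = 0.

L{f'(t)} = s·F(s) - f(0) = s·3/(s² + 1) - 0 = 3s/(s² + 1)

Final answer: 3s/(s² + 1)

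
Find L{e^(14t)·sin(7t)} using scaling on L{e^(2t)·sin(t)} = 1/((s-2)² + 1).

Scaling with a=7: L{e^(14t)·sin(7t)} = (1/7) · 1/((s/7-2)² + 1). Simplifying: 7/((s-14)² + 49)

Final answer: 7/((s-14)² + 49)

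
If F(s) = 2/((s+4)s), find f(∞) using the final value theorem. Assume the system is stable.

f(∞) = lim_{s→0} sF(s) = lim_{s→0} 2/(s+4) = 1/2

Final answer: 1/2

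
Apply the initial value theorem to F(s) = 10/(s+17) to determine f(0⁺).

f(0⁺) = lim_{s→∞} s·10/(s+17) = lim_{s→∞} 10s/(s+17) = 10

Final answer: 10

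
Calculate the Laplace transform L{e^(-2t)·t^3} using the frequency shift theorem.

L{e^(at)·t^n} = n!/(s-a)^(n+1), so L{e^(-2t)·t^3} = 6/(s+2)^4

Final answer: 6/(s+2)^4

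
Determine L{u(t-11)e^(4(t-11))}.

u(t-a)f(t-a) with f(t)=e^(4t). L{e^(4t)} = 1/(s-4). By time shift: e^(-11s)/(s-4)

Final answer: e^(-11s)/(s-4)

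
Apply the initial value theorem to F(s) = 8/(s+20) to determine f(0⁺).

f(0⁺) = lim_{s→∞} s·8/(s+20) = lim_{s→∞} 8s/(s+20) = 8

Final answer: 8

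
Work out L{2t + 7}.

L{2t + 7} = 2·L{t} + 7·L{1} = 2/s² + 7/s

Final answer: 2/s² + 7/s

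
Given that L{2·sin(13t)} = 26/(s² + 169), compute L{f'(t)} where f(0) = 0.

L{f'(t)} = s·F(s) - f(0) = s·26/(s² + 169) - 0 = 26s/(s² + 169)

Final answer: 26s/(s² + 169)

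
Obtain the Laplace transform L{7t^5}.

L{7t^5} = 7 · L{t^5} = 7 · 120/s^6 = 840/s^6

Final answer: 840/s^6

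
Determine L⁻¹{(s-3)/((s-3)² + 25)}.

Using frequency shift: L⁻¹{(s-a)/((s-a)² + b²)} = e^(at)cos(bt). Here a=3, b=5

Final answer: e^(3t)·cos(5t)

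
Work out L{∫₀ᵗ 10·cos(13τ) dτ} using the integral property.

L{∫₀ᵗ f(τ)dτ} = F(s)/s with F(s) = 10s/(s² + 169), so the result is (10s/(s² + 169))/s = 10/(s² + 169)

Final answer: 10/(s² + 169)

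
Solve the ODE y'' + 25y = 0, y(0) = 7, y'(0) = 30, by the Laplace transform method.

L{y''} + 25L{y} = 0. s²Y - 7s - 30 + 25Y = 0. Y(s² + 25) = 7s + 30. Y = (7s + 30)/(s² + 25). Inverting: y(t) = 7cos(5t) + 6sin(5t)

Final answer: y(t) = 7cos(5t) + 6sin(5t)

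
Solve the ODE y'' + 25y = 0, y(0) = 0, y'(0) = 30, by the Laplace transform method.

L{y''} + 25L{y} = 0. s²Y - 0 - 30 + 25Y = 0. Y(s² + 25) = 30. Y = (30)/(s² + 25). Inverting: y(t) = 6sin(5t)

Final answer: y(t) = 6sin(5t)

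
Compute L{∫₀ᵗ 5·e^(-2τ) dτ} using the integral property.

L{∫₀ᵗ f(τ)dτ} = F(s)/s with F(s) = 5/(s+2), so L{∫₀ᵗ 5·e^(-2τ) dτ} = 5/(s(s+2))

Final answer: 5/(s(s+2))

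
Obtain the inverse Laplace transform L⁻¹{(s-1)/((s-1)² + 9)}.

Using frequency shift, L⁻¹{(s-1)/((s-1)² + 9)} = e^t·cos(3t)

Final answer: e^t·cos(3t)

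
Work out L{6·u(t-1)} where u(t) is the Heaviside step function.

L{u(t-a)} = e^(-as)/s. Here a=1, so L{u(t-1)} = e^(-s)/s, and L{6·u(t-1)} = 6·e^(-s)/s

Final answer: 6·e^(-s)/s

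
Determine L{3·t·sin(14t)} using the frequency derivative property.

L{sin(14t)} = 14/(s² + 196). By L{t·f(t)} = -F'(s): -d/ds[14/(s² + 196)] = -(14)·(-2s)/(s² + 196)² = 28s/(s² + 196)². Then L{3·t·sin(14t)} = 3·28s/(s² + 196)² = 84s/(s² + 196)²

Final answer: 84s/(s² + 196)²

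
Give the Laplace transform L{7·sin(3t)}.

L{sin(ωt)} = ω/(s² + ω²), so L{sin(3t)} = 3/(s² + 9). Then L{7·sin(3t)} = 7·3/(s² + 9) = 21/(s² + 9)

Final answer: 21/(s² + 9)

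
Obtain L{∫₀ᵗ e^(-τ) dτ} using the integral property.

L{∫₀ᵗ f(τ)dτ} = F(s)/s with F(s) = 1/(s+1), so L{∫₀ᵗ e^(-τ) dτ} = 1/(s(s+1))

Final answer: 1/(s(s+1))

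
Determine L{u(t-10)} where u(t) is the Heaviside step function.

L{u(t-a)} = e^(-as)/s. Here a=10, so L{u(t-10)} = e^(-10s)/s

Final answer: e^(-10s)/s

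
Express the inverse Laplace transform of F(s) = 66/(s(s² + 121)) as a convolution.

66/(s(s² + 121)) = (1/s)·(66/(s² + 121)) = L{1}·L{6·sin(11t)}. So f(t) = 1*(6·sin(11t)) = ∫₀ᵗ 6·sin(11τ) dτ

Final answer: ∫₀ᵗ 6·sin(11τ) dτ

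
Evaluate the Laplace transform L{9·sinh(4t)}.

L{sinh(ωt)} = ω/(s² - ω²), so L{sinh(4t)} = 4/(s² - 16). Then L{9·sinh(4t)} = 9·4/(s² - 16) = 36/(s² - 16)

Final answer: 36/(s² - 16)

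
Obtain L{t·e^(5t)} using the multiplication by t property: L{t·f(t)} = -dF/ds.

Using L{t^n·e^(at)} = n!/(s-a)^(n+1), L{t·e^(5t)} = 1/(s-5)^2

Final answer: 1/(s-5)^2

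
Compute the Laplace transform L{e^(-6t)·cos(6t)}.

L{e^(at)·cos(ωt)} = (s-a)/((s-a)² + ω²), so L{e^(-6t)·cos(6t)} = (s+6)/((s+6)² + 36)

Final answer: (s+6)/((s+6)² + 36)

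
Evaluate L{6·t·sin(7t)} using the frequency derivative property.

L{sin(7t)} = 7/(s² + 49). By L{t·f(t)} = -F'(s): -d/ds[7/(s² + 49)] = -(7)·(-2s)/(s² + 49)² = 14s/(s² + 49)². Then L{6·t·sin(7t)} = 6·14s/(s² + 49)² = 84s/(s² + 49)²

Final answer: 84s/(s² + 49)²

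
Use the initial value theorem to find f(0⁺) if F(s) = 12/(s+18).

f(0⁺) = lim_{s→∞} s·12/(s+18) = lim_{s→∞} 12s/(s+18) = 12

Final answer: 12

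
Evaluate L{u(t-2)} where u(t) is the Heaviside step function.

L{u(t-a)} = e^(-as)/s. Here a=2, so L{u(t-2)} = e^(-2s)/s

Final answer: e^(-2s)/s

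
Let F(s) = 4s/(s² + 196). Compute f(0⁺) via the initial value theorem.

f(0⁺) = lim_{s→∞} s·4s/(s² + 196) = lim_{s→∞} 4s²/(s² + 196) = 4

Final answer: 4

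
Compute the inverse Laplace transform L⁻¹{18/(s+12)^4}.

L⁻¹{n!/(s-a)^(n+1)} = t^n·e^(at) with n=3, a=-12. So L⁻¹{6/(s+12)^4} = t^3·e^(-12t), and L⁻¹{18/(s+12)^4} = (18/6)·t^3·e^(-12t) = 3·t^3·e^(-12t)

Final answer: 3·t^3·e^(-12t)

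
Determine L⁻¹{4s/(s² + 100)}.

This is the form c·s/(s² + a²) with a = 10, c = 4. L⁻¹ = 4·cos(10t)

Final answer: 4·cos(10t)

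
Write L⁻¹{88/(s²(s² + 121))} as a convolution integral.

88/(s²(s² + 121)) = (1/s²)·(88/(s² + 121)) = L{t}·L{8·sin(11t)}. So f(t) = t*(8·sin(11t)) = ∫₀ᵗ 8τ·sin(11(t-τ)) dτ

Final answer: ∫₀ᵗ 8τ·sin(11(t-τ)) dτ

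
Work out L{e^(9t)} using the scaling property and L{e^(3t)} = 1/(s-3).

Using L{f(at)} = (1/a)F(s/a) with a=3 and f(t) = e^(3t): L{e^(9t)} = (1/3) · 1/((s/3)-3) = (1/3) · 3/(s-9) = 1/(s-9)

Final answer: 1/(s-9)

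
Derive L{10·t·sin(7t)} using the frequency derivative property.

L{sin(7t)} = 7/(s² + 49). By L{t·f(t)} = -F'(s): -d/ds[7/(s² + 49)] = -(7)·(-2s)/(s² + 49)² = 14s/(s² + 49)². Then L{10·t·sin(7t)} = 10·14s/(s² + 49)² = 140s/(s² + 49)²

Final answer: 140s/(s² + 49)²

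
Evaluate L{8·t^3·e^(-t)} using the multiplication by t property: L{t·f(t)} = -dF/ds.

Using L{t^n·e^(at)} = n!/(s-a)^(n+1), L{t^3·e^(-t)} = 6/(s+1)^4, so L{8·t^3·e^(-t)} = 8·6/(s+1)^4 = 48/(s+1)^4

Final answer: 48/(s+1)^4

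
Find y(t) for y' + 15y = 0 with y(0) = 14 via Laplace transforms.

L{y'} + 15L{y} = 0. sY - 14 + 15Y = 0. Y(s+15) = 14. Y = 14/(s+15)

Final answer: y(t) = 14e^(-15t)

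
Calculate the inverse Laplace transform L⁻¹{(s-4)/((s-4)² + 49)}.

Using frequency shift, L⁻¹{(s-4)/((s-4)² + 49)} = e^(4t)·cos(7t)

Final answer: e^(4t)·cos(7t)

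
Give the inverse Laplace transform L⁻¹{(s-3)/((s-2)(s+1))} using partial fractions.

Using partial fractions, f(t) = (-e^(2t) + 4e^(-t))/3

Final answer: (-e^(2t) + 4e^(-t))/3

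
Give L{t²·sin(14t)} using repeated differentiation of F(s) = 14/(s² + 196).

F(s) = 14/(s² + 196). F'(s) = -28s/(s² + 196)². F''(s) = -28(196 - 3s²)/(s² + 196)³ = (84s² - 5488)/(s² + 196)³. So L{t²·sin(14t)} = (-1)² F''(s) = (84s² - 5488)/(s² + 196)³

Final answer: (84s² - 5488)/(s² + 196)³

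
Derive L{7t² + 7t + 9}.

L{7t² + 7t + 9} = 7·2/s³ + 7/s² + 9/s = 14/s³ + 7/s² + 9/s

Final answer: 14/s³ + 7/s² + 9/s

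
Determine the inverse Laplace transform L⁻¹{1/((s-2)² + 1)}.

Using frequency shift, L⁻¹{1/((s-2)² + 1)} = e^(2t)·sin(t)

Final answer: e^(2t)·sin(t)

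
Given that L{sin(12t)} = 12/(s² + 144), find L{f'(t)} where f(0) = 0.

L{f'(t)} = s·F(s) - f(0) = s·12/(s² + 144) - 0 = 12s/(s² + 144)

Final answer: 12s/(s² + 144)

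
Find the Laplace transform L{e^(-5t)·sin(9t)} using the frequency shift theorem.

Frequency shift: L{e^(at)f(t)} = F(s-a). L{e^(-5t)·sin(9t)} = 9/((s+5)² + 81)

Final answer: 9/((s+5)² + 81)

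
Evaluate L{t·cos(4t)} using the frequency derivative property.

L{cos(4t)} = s/(s² + 16). Derivative: d/ds[s/(s² + 16)] = [(s² + 16) - s·2s]/(s² + 16)² = (16 - s²)/(s² + 16)². So L{t·cos(4t)} = -F'(s) = (s² - 16)/(s² + 16)²

Final answer: (s² - 16)/(s² + 16)²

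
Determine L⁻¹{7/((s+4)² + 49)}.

Form: b/((s-a)² + b²) → e^(at)sin(bt). With a=-4, b=7

Final answer: e^(-4t)·sin(7t)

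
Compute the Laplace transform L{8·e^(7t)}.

L{e^(at)} = 1/(s-a), so L{e^(7t)} = 1/(s-7). Then L{8·e^(7t)} = 8/(s-7)

Final answer: 8/(s-7)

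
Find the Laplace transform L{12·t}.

L{t^n} = n!/s^(n+1), so L{t} = 1/s^2. Then L{12·t} = 12·1/s^2 = 12/s^2

Final answer: 12/s^2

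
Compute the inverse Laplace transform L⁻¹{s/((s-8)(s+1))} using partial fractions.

Using partial fractions, f(t) = (8e^(8t) + e^(-t))/9

Final answer: (8e^(8t) + e^(-t))/9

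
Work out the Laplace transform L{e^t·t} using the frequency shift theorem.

L{e^(at)·t^n} = n!/(s-a)^(n+1), so L{e^t·t} = 1/(s-1)^2

Final answer: 1/(s-1)^2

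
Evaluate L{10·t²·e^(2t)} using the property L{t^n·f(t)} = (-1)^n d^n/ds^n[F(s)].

L{e^(2t)} = 1/(s-2). d/ds[1/(s-2)] = -1/(s-2)². d²/ds²[1/(s-2)] = 2/(s-2)³. So L{t²·e^(2t)} = (-1)² · 2/(s-2)³ = 2/(s-2)³. Then L{10·t²·e^(2t)} = 10·2/(s-2)³ = 20/(s-2)³

Final answer: 20/(s-2)³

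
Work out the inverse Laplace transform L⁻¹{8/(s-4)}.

L⁻¹{1/(s-a)} = e^(at), so L⁻¹{1/(s-4)} = e^(4t), and L⁻¹{8/(s-4)} = 8·e^(4t)

Final answer: 8·e^(4t)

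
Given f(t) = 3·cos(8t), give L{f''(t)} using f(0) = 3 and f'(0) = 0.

F(s) = 3s/(s² + 64). L{f''(t)} = s²F(s) - sf(0) - f'(0) = 3s³/(s² + 64) - 3s = (3s³ - 3s(s² + 64))/(s² + 64) = -192s/(s² + 64)

Final answer: -192s/(s² + 64)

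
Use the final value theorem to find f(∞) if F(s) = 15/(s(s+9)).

f(∞) = lim_{s→0} s·15/(s(s+9)) = lim_{s→0} 15/(s+9) = 15/9 = 5/3

Final answer: 5/3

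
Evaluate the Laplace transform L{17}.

L{17} = 17 · L{1} = 17/s

Final answer: 17/s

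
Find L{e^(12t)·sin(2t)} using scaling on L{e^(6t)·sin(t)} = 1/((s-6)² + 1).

Scaling with a=2: L{e^(12t)·sin(2t)} = (1/2) · 1/((s/2-6)² + 1). Simplifying: 2/((s-12)² + 4)

Final answer: 2/((s-12)² + 4)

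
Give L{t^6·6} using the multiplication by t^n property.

L{6} = 6/s. d^1/ds^1[1/s] = -1/s². d^2/ds^2[1/s] = 2/s^3. d^3/ds^3[1/s] = -6/s^4. d^4/ds^4[1/s] = 24/s^5. d^5/ds^5[1/s] = -120/s^6. d^6/ds^6[1/s] = 720/s^7. So L{t^6} = (-1)^{6}·720/s^7 = 720/s^7. Then L{t^6·6} = 6·720/s^7 = 4320/s^7

Final answer: 4320/s^7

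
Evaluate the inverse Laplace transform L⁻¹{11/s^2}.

L⁻¹{n!/s^(n+1)} = t^n with n=1. So L⁻¹{1/s^2} = t, and L⁻¹{11/s^2} = (11/1)·t = 11·t

Final answer: 11·t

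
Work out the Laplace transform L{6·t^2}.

L{t^n} = n!/s^(n+1), so L{t^2} = 2/s^3. Then L{6·t^2} = 6·2/s^3 = 12/s^3

Final answer: 12/s^3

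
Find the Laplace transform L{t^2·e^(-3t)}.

L{t^n·e^(at)} = n!/(s-a)^(n+1), so L{t^2·e^(-3t)} = 2/(s+3)^3

Final answer: 2/(s+3)^3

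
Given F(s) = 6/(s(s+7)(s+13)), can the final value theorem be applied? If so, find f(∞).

Poles of sF(s) = 6/((s+7)(s+13)) are at s = -7 and s = -13, both in the left half-plane. Theorem applies. f(∞) = lim_{s→0} sF(s) = 6/(7·13) = 6/91

Final answer: 6/91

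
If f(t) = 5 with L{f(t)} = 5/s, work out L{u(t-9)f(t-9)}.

Time shift theorem: L{u(t-a)f(t-a)} = e^(-as)F(s). Here a=9, F(s) = 5/s, so L{u(t-9)f(t-9)} = e^(-9s)·5/s

Final answer: e^(-9s)·5/s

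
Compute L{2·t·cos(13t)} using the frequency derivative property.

L{cos(13t)} = s/(s² + 169). Derivative: d/ds[s/(s² + 169)] = [(s² + 169) - s·2s]/(s² + 169)² = (169 - s²)/(s² + 169)². So L{t·cos(13t)} = -F'(s) = (s² - 169)/(s² + 169)². Then L{2·t·cos(13t)} = 2·(s² - 169)/(s² + 169)²

Final answer: 2·(s² - 169)/(s² + 169)²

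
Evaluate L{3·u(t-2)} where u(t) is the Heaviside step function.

L{u(t-a)} = e^(-as)/s. Here a=2, so L{u(t-2)} = e^(-2s)/s, and L{3·u(t-2)} = 3·e^(-2s)/s

Final answer: 3·e^(-2s)/s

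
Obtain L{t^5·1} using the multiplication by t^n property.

L{1} = 1/s. d^1/ds^1[1/s] = -1/s². d^2/ds^2[1/s] = 2/s^3. d^3/ds^3[1/s] = -6/s^4. d^4/ds^4[1/s] = 24/s^5. d^5/ds^5[1/s] = -120/s^6. So L{t^5} = (-1)^{5}·-120/s^6 = 120/s^6

Final answer: 120/s^6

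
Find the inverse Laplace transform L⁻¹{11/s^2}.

L⁻¹{n!/s^(n+1)} = t^n with n=1. So L⁻¹{1/s^2} = t, and L⁻¹{11/s^2} = (11/1)·t = 11·t

Final answer: 11·t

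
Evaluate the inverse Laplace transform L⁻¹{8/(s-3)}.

L⁻¹{1/(s-a)} = e^(at), so L⁻¹{1/(s-3)} = e^(3t), and L⁻¹{8/(s-3)} = 8·e^(3t)

Final answer: 8·e^(3t)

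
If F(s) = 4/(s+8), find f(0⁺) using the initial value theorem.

f(0⁺) = lim_{s→∞} s·4/(s+8) = lim_{s→∞} 4s/(s+8) = 4

Final answer: 4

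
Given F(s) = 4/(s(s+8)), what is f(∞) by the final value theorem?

f(∞) = lim_{s→0} s·4/(s(s+8)) = lim_{s→0} 4/(s+8) = 4/8 = 1/2

Final answer: 1/2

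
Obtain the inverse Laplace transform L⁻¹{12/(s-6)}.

L⁻¹{1/(s-a)} = e^(at), so L⁻¹{1/(s-6)} = e^(6t), and L⁻¹{12/(s-6)} = 12·e^(6t)

Final answer: 12·e^(6t)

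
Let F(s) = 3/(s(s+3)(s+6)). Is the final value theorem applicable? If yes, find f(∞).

Poles of sF(s) = 3/((s+3)(s+6)) are at s = -3 and s = -6, both in the left half-plane. Theorem applies. f(∞) = lim_{s→0} sF(s) = 3/(3·6) = 1/6

Final answer: 1/6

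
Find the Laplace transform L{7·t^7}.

L{t^n} = n!/s^(n+1), so L{t^7} = 5040/s^8. Then L{7·t^7} = 7·5040/s^8 = 35280/s^8

Final answer: 35280/s^8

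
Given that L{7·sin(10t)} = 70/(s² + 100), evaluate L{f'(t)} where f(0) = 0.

L{f'(t)} = s·F(s) - f(0) = s·70/(s² + 100) - 0 = 70s/(s² + 100)

Final answer: 70s/(s² + 100)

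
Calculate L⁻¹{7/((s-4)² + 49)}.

Form: b/((s-a)² + b²) → e^(at)sin(bt). With a=4, b=7

Final answer: e^(4t)·sin(7t)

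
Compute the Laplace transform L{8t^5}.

L{8t^5} = 8 · L{t^5} = 8 · 120/s^6 = 960/s^6

Final answer: 960/s^6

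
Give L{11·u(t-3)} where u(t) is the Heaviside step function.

L{u(t-a)} = e^(-as)/s. Here a=3, so L{u(t-3)} = e^(-3s)/s, and L{11·u(t-3)} = 11·e^(-3s)/s

Final answer: 11·e^(-3s)/s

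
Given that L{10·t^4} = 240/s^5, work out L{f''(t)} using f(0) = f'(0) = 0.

L{f''(t)} = s²F(s) - sf(0) - f'(0) = s²·240/s^5 - 0 - 0 = 240/s^3

Final answer: 240/s^3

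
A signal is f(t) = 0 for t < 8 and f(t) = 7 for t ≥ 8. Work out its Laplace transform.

f(t) = 7·u(t-8). L{u(t-8)} = e^(-8s)/s, so L{f(t)} = 7·e^(-8s)/s

Final answer: 7·e^(-8s)/s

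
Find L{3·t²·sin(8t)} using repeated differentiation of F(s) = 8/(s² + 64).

F(s) = 8/(s² + 64). F'(s) = -16s/(s² + 64)². F''(s) = -16(64 - 3s²)/(s² + 64)³ = (48s² - 1024)/(s² + 64)³. So L{t²·sin(8t)} = (-1)² F''(s) = (48s² - 1024)/(s² + 64)³. Then L{3·t²·sin(8t)} = 3·(48s² - 1024)/(s² + 64)³ = (144s² - 3072)/(s² + 64)³

Final answer: (144s² - 3072)/(s² + 64)³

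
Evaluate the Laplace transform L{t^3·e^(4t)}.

L{t^n·e^(at)} = n!/(s-a)^(n+1), so L{t^3·e^(4t)} = 6/(s-4)^4

Final answer: 6/(s-4)^4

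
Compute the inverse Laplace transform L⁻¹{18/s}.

L⁻¹{c/s} = c, so L⁻¹{18/s} = 18

Final answer: 18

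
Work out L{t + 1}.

L{t + 1} = L{t} + L{1} = 1/s² + 1/s

Final answer: 1/s² + 1/s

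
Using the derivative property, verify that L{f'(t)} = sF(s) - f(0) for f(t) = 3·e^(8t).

f'(t) = 24e^(8t). Direct: L{f'(t)} = 24/(s-8). Property: s·3/(s-8) - 3 = (3s - 3(s-8))/(s-8) = 24/(s-8). ✓

Final answer: 24/(s-8)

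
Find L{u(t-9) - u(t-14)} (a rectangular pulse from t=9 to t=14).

L{u(t-a)} = e^(-as)/s. L{u(t-9) - u(t-14)} = (e^(-9s) - e^(-14s))/s

Final answer: (e^(-9s) - e^(-14s))/s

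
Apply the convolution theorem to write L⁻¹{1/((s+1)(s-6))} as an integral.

1/((s+1)(s-6)) = (1/(s+1))·(1/(s-6)) = L{e^(-t)}·L{e^(6t)}. So f(t) = e^(-t)*e^(6t) = ∫₀ᵗ e^(-τ)·e^(6(t-τ)) dτ

Final answer: ∫₀ᵗ e^(-τ)·e^(6(t-τ)) dτ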